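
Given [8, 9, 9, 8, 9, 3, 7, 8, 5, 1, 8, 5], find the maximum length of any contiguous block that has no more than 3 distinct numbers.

[8] 1 distinct, len 1
[8, 9] 2 distinct, len 2
[8, 9, 9] 2 distinct, len 3
[8, 9, 9, 8] 2 distinct, len 4
[8, 9, 9, 8, 9] 2 distinct, len 5
[8, 9, 9, 8, 9, 3] 3 distinct, len 6
[9, 3, 7] 3 distinct, len 3
[3, 7, 8] 3 distinct, len 3
[7, 8, 5] 3 distinct, len 3
[8, 5, 1] 3 distinct, len 3
[8, 5, 1, 8] 3 distinct, len 4
[8, 5, 1, 8, 5] 3 distinct, len 5
Longest length with ≤3 distinct: 6.

6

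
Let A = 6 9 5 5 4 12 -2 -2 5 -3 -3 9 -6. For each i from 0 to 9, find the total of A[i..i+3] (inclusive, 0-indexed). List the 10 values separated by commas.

25, 23, 26, 19, 12, 13, -2, -3, 8, -3

Sliding a size-4 window across the 13 values:
[6, 9, 5, 5] → sum 25
[9, 5, 5, 4] → sum 23
[5, 5, 4, 12] → sum 26
[5, 4, 12, -2] → sum 19
[4, 12, -2, -2] → sum 12
[12, -2, -2, 5] → sum 13
[-2, -2, 5, -3] → sum -2
[-2, 5, -3, -3] → sum -3
[5, -3, -3, 9] → sum 8
[-3, -3, 9, -6] → sum -3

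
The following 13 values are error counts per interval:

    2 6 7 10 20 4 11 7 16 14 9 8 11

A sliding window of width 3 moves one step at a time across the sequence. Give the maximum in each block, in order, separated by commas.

2 6 7 → max 7
6 7 10 → max 10
7 10 20 → max 20
10 20 4 → max 20
20 4 11 → max 20
4 11 7 → max 11
11 7 16 → max 16
7 16 14 → max 16
16 14 9 → max 16
14 9 8 → max 14
9 8 11 → max 11

7, 10, 20, 20, 20, 11, 16, 16, 16, 14, 11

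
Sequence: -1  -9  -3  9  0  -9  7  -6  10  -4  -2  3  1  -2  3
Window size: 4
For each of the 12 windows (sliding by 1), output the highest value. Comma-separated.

9, 9, 9, 9, 7, 10, 10, 10, 10, 3, 3, 3

-1 -9 -3 9 → max 9
-9 -3 9 0 → max 9
-3 9 0 -9 → max 9
9 0 -9 7 → max 9
0 -9 7 -6 → max 7
-9 7 -6 10 → max 10
7 -6 10 -4 → max 10
-6 10 -4 -2 → max 10
10 -4 -2 3 → max 10
-4 -2 3 1 → max 3
-2 3 1 -2 → max 3
3 1 -2 3 → max 3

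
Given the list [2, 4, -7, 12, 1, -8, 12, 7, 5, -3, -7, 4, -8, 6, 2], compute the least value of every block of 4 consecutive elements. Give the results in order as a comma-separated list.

[2, 4, -7, 12] → min -7
[4, -7, 12, 1] → min -7
[-7, 12, 1, -8] → min -8
[12, 1, -8, 12] → min -8
[1, -8, 12, 7] → min -8
[-8, 12, 7, 5] → min -8
[12, 7, 5, -3] → min -3
[7, 5, -3, -7] → min -7
[5, -3, -7, 4] → min -7
[-3, -7, 4, -8] → min -8
[-7, 4, -8, 6] → min -8
[4, -8, 6, 2] → min -8

-7, -7, -8, -8, -8, -8, -3, -7, -7, -8, -8, -8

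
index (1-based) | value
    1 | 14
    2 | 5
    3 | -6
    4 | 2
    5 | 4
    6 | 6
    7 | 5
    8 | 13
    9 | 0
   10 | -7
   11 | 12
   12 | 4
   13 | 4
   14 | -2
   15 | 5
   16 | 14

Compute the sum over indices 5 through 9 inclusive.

28

Elements at indices 5..9: 4, 6, 5, 13, 0
sum(4, 6, 5, 13, 0) = 28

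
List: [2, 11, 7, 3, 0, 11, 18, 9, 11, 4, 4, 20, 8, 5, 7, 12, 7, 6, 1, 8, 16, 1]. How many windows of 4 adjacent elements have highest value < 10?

1

(2, 11, 7, 3) → max 11
(11, 7, 3, 0) → max 11
(7, 3, 0, 11) → max 11
(3, 0, 11, 18) → max 18
(0, 11, 18, 9) → max 18
(11, 18, 9, 11) → max 18
(18, 9, 11, 4) → max 18
(9, 11, 4, 4) → max 11
(11, 4, 4, 20) → max 20
(4, 4, 20, 8) → max 20
(4, 20, 8, 5) → max 20
(20, 8, 5, 7) → max 20
(8, 5, 7, 12) → max 12
(5, 7, 12, 7) → max 12
(7, 12, 7, 6) → max 12
(12, 7, 6, 1) → max 12
(7, 6, 1, 8) → max 8  < 10 ✓
(6, 1, 8, 16) → max 16
(1, 8, 16, 1) → max 16
1 window satisfy the condition.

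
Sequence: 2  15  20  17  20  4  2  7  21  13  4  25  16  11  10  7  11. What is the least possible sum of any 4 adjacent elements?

33

2 15 20 17 → sum 54
15 20 17 20 → sum 72
20 17 20 4 → sum 61
17 20 4 2 → sum 43
20 4 2 7 → sum 33
4 2 7 21 → sum 34
2 7 21 13 → sum 43
7 21 13 4 → sum 45
21 13 4 25 → sum 63
13 4 25 16 → sum 58
4 25 16 11 → sum 56
25 16 11 10 → sum 62
16 11 10 7 → sum 44
11 10 7 11 → sum 39
Least of these is 33.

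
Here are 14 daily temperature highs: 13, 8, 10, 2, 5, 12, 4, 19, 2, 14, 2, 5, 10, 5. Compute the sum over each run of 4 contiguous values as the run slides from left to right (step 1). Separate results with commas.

13 8 10 2 → sum 33
8 10 2 5 → sum 25
10 2 5 12 → sum 29
2 5 12 4 → sum 23
5 12 4 19 → sum 40
12 4 19 2 → sum 37
4 19 2 14 → sum 39
19 2 14 2 → sum 37
2 14 2 5 → sum 23
14 2 5 10 → sum 31
2 5 10 5 → sum 22

33, 25, 29, 23, 40, 37, 39, 37, 23, 31, 22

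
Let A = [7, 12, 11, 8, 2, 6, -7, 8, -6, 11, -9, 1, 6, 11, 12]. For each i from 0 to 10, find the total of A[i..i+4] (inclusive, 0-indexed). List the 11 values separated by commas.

40, 39, 20, 17, 3, 12, -3, 5, 3, 20, 21

7 12 11 8 2 → sum 40
12 11 8 2 6 → sum 39
11 8 2 6 -7 → sum 20
8 2 6 -7 8 → sum 17
2 6 -7 8 -6 → sum 3
6 -7 8 -6 11 → sum 12
-7 8 -6 11 -9 → sum -3
8 -6 11 -9 1 → sum 5
-6 11 -9 1 6 → sum 3
11 -9 1 6 11 → sum 20
-9 1 6 11 12 → sum 21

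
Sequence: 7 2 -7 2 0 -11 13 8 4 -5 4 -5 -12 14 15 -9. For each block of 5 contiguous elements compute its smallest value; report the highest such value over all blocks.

-5

(7, 2, -7, 2, 0) → min -7
(2, -7, 2, 0, -11) → min -11
(-7, 2, 0, -11, 13) → min -11
(2, 0, -11, 13, 8) → min -11
(0, -11, 13, 8, 4) → min -11
(-11, 13, 8, 4, -5) → min -11
(13, 8, 4, -5, 4) → min -5
(8, 4, -5, 4, -5) → min -5
(4, -5, 4, -5, -12) → min -12
(-5, 4, -5, -12, 14) → min -12
(4, -5, -12, 14, 15) → min -12
(-5, -12, 14, 15, -9) → min -12
Highest of these is -5.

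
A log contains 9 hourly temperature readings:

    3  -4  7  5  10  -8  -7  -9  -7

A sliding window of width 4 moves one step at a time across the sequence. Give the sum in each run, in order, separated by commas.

11, 18, 14, 0, -14, -31

(3, -4, 7, 5) → sum 11
(-4, 7, 5, 10) → sum 18
(7, 5, 10, -8) → sum 14
(5, 10, -8, -7) → sum 0
(10, -8, -7, -9) → sum -14
(-8, -7, -9, -7) → sum -31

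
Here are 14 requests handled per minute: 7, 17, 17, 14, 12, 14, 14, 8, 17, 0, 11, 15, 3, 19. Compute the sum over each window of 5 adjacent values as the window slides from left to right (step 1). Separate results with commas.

67, 74, 71, 62, 65, 53, 50, 51, 46, 48

[7, 17, 17, 14, 12] → sum 67
[17, 17, 14, 12, 14] → sum 74
[17, 14, 12, 14, 14] → sum 71
[14, 12, 14, 14, 8] → sum 62
[12, 14, 14, 8, 17] → sum 65
[14, 14, 8, 17, 0] → sum 53
[14, 8, 17, 0, 11] → sum 50
[8, 17, 0, 11, 15] → sum 51
[17, 0, 11, 15, 3] → sum 46
[0, 11, 15, 3, 19] → sum 48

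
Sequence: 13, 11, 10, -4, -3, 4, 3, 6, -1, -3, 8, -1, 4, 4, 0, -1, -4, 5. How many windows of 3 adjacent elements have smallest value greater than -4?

11

13 11 10 → min 10  > -4 ✓
11 10 -4 → min -4
10 -4 -3 → min -4
-4 -3 4 → min -4
-3 4 3 → min -3  > -4 ✓
4 3 6 → min 3  > -4 ✓
3 6 -1 → min -1  > -4 ✓
6 -1 -3 → min -3  > -4 ✓
-1 -3 8 → min -3  > -4 ✓
-3 8 -1 → min -3  > -4 ✓
8 -1 4 → min -1  > -4 ✓
-1 4 4 → min -1  > -4 ✓
4 4 0 → min 0  > -4 ✓
4 0 -1 → min -1  > -4 ✓
0 -1 -4 → min -4
-1 -4 5 → min -4
11 windows satisfy the condition.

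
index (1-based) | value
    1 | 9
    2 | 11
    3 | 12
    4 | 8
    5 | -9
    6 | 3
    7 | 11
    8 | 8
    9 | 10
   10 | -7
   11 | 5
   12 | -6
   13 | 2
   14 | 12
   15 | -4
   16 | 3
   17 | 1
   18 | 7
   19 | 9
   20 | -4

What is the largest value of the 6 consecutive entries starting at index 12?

12

Elements at indices 12..17: -6, 2, 12, -4, 3, 1
max(-6, 2, 12, -4, 3, 1) = 12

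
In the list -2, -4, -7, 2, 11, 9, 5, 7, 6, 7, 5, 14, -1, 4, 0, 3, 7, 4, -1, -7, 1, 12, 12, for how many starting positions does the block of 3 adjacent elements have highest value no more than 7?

(-2, -4, -7) → max -2  ≤ 7 ✓
(-4, -7, 2) → max 2  ≤ 7 ✓
(-7, 2, 11) → max 11
(2, 11, 9) → max 11
(11, 9, 5) → max 11
(9, 5, 7) → max 9
(5, 7, 6) → max 7  ≤ 7 ✓
(7, 6, 7) → max 7  ≤ 7 ✓
(6, 7, 5) → max 7  ≤ 7 ✓
(7, 5, 14) → max 14
(5, 14, -1) → max 14
(14, -1, 4) → max 14
(-1, 4, 0) → max 4  ≤ 7 ✓
(4, 0, 3) → max 4  ≤ 7 ✓
(0, 3, 7) → max 7  ≤ 7 ✓
(3, 7, 4) → max 7  ≤ 7 ✓
(7, 4, -1) → max 7  ≤ 7 ✓
(4, -1, -7) → max 4  ≤ 7 ✓
(-1, -7, 1) → max 1  ≤ 7 ✓
(-7, 1, 12) → max 12
(1, 12, 12) → max 12
12 windows satisfy the condition.

12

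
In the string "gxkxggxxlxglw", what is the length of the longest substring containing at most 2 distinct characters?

[g] 1 distinct, len 1
[g, x] 2 distinct, len 2
[x, k] 2 distinct, len 2
[x, k, x] 2 distinct, len 3
[x, g] 2 distinct, len 2
[x, g, g] 2 distinct, len 3
[x, g, g, x] 2 distinct, len 4
[x, g, g, x, x] 2 distinct, len 5
[x, x, l] 2 distinct, len 3
[x, x, l, x] 2 distinct, len 4
[x, g] 2 distinct, len 2
[g, l] 2 distinct, len 2
[l, w] 2 distinct, len 2
Longest length with ≤2 distinct: 5.

5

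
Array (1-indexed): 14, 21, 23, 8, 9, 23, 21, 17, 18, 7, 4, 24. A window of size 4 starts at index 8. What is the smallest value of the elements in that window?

Elements at indices 8..11: 17, 18, 7, 4
min(17, 18, 7, 4) = 4

4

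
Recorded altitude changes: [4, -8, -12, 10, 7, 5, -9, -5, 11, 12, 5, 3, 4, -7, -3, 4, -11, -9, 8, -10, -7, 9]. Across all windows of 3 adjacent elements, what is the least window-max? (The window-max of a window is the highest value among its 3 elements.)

Each size-3 window and its max:
4 -8 -12 → max 4
-8 -12 10 → max 10
-12 10 7 → max 10
10 7 5 → max 10
7 5 -9 → max 7
5 -9 -5 → max 5
-9 -5 11 → max 11
-5 11 12 → max 12
11 12 5 → max 12
12 5 3 → max 12
5 3 4 → max 5
3 4 -7 → max 4
4 -7 -3 → max 4
-7 -3 4 → max 4
-3 4 -11 → max 4
4 -11 -9 → max 4
-11 -9 8 → max 8
-9 8 -10 → max 8
8 -10 -7 → max 8
-10 -7 9 → max 9
Least of these is 4.

4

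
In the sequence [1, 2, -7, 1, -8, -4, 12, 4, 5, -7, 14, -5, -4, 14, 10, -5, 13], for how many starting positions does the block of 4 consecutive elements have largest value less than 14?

[1, 2, -7, 1] → max 2  < 14 ✓
[2, -7, 1, -8] → max 2  < 14 ✓
[-7, 1, -8, -4] → max 1  < 14 ✓
[1, -8, -4, 12] → max 12  < 14 ✓
[-8, -4, 12, 4] → max 12  < 14 ✓
[-4, 12, 4, 5] → max 12  < 14 ✓
[12, 4, 5, -7] → max 12  < 14 ✓
[4, 5, -7, 14] → max 14
[5, -7, 14, -5] → max 14
[-7, 14, -5, -4] → max 14
[14, -5, -4, 14] → max 14
[-5, -4, 14, 10] → max 14
[-4, 14, 10, -5] → max 14
[14, 10, -5, 13] → max 14
7 windows satisfy the condition.

7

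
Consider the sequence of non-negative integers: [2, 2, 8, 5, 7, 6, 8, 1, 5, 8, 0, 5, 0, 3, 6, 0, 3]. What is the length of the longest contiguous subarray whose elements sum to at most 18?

7

→ 2: sum 2, len 1
→ 2: sum 4, len 2
→ 8: sum 12, len 3
→ 5: sum 17, len 4
→ 7 (dropped 2, 2, 8): sum 12, len 2
→ 6: sum 18, len 3
→ 8 (dropped 5, 7): sum 14, len 2
→ 1: sum 15, len 3
→ 5 (dropped 6): sum 14, len 3
→ 8 (dropped 8): sum 14, len 3
→ 0: sum 14, len 4
→ 5 (dropped 1): sum 18, len 4
→ 0: sum 18, len 5
→ 3 (dropped 5): sum 16, len 5
→ 6 (dropped 8): sum 14, len 5
→ 0: sum 14, len 6
→ 3: sum 17, len 7
Longest length seen: 7.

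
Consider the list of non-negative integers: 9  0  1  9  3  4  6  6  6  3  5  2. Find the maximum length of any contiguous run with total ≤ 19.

[9] sum 9 len 1
[9, 0] sum 9 len 2
[9, 0, 1] sum 10 len 3
[9, 0, 1, 9] sum 19 len 4
[0, 1, 9, 3] sum 13 len 4
[0, 1, 9, 3, 4] sum 17 len 5
[3, 4, 6] sum 13 len 3
[3, 4, 6, 6] sum 19 len 4
[6, 6, 6] sum 18 len 3
[6, 6, 3] sum 15 len 3
[6, 3, 5] sum 14 len 3
[6, 3, 5, 2] sum 16 len 4
Longest length seen: 5.

5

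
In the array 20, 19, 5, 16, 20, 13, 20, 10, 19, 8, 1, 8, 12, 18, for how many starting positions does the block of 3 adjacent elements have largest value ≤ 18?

3

(20, 19, 5) → max 20
(19, 5, 16) → max 19
(5, 16, 20) → max 20
(16, 20, 13) → max 20
(20, 13, 20) → max 20
(13, 20, 10) → max 20
(20, 10, 19) → max 20
(10, 19, 8) → max 19
(19, 8, 1) → max 19
(8, 1, 8) → max 8  ≤ 18 ✓
(1, 8, 12) → max 12  ≤ 18 ✓
(8, 12, 18) → max 18  ≤ 18 ✓
3 windows satisfy the condition.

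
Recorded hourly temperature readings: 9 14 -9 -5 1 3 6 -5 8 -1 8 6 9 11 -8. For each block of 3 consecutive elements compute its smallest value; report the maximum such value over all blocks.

6

9 14 -9 → min -9
14 -9 -5 → min -9
-9 -5 1 → min -9
-5 1 3 → min -5
1 3 6 → min 1
3 6 -5 → min -5
6 -5 8 → min -5
-5 8 -1 → min -5
8 -1 8 → min -1
-1 8 6 → min -1
8 6 9 → min 6
6 9 11 → min 6
9 11 -8 → min -8
Maximum of these is 6.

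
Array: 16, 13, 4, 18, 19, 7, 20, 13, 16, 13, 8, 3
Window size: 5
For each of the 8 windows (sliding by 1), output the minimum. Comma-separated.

4, 4, 4, 7, 7, 7, 8, 3

16 13 4 18 19 → min 4
13 4 18 19 7 → min 4
4 18 19 7 20 → min 4
18 19 7 20 13 → min 7
19 7 20 13 16 → min 7
7 20 13 16 13 → min 7
20 13 16 13 8 → min 8
13 16 13 8 3 → min 3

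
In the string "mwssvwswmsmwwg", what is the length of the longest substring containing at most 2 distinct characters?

3

Extend right; when distinct count exceeds 2, shrink from the left:
add m: window [m] (1 distinct), len 1
add w: window [m, w] (2 distinct), len 2
add s: window [w, s] (2 distinct), len 2
add s: window [w, s, s] (2 distinct), len 3
add v: window [s, s, v] (2 distinct), len 3
add w: window [v, w] (2 distinct), len 2
add s: window [w, s] (2 distinct), len 2
add w: window [w, s, w] (2 distinct), len 3
add m: window [w, m] (2 distinct), len 2
add s: window [m, s] (2 distinct), len 2
add m: window [m, s, m] (2 distinct), len 3
add w: window [m, w] (2 distinct), len 2
add w: window [m, w, w] (2 distinct), len 3
add g: window [w, w, g] (2 distinct), len 3
Longest length with ≤2 distinct: 3.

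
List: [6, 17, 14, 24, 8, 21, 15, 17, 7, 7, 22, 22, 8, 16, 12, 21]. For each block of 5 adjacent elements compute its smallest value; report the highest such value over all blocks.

8

6 17 14 24 8 → min 6
17 14 24 8 21 → min 8
14 24 8 21 15 → min 8
24 8 21 15 17 → min 8
8 21 15 17 7 → min 7
21 15 17 7 7 → min 7
15 17 7 7 22 → min 7
17 7 7 22 22 → min 7
7 7 22 22 8 → min 7
7 22 22 8 16 → min 7
22 22 8 16 12 → min 8
22 8 16 12 21 → min 8
Highest of these is 8.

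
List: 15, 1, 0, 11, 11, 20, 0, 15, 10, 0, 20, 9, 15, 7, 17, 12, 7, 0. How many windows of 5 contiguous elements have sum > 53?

[15, 1, 0, 11, 11] → sum 38
[1, 0, 11, 11, 20] → sum 43
[0, 11, 11, 20, 0] → sum 42
[11, 11, 20, 0, 15] → sum 57  > 53 ✓
[11, 20, 0, 15, 10] → sum 56  > 53 ✓
[20, 0, 15, 10, 0] → sum 45
[0, 15, 10, 0, 20] → sum 45
[15, 10, 0, 20, 9] → sum 54  > 53 ✓
[10, 0, 20, 9, 15] → sum 54  > 53 ✓
[0, 20, 9, 15, 7] → sum 51
[20, 9, 15, 7, 17] → sum 68  > 53 ✓
[9, 15, 7, 17, 12] → sum 60  > 53 ✓
[15, 7, 17, 12, 7] → sum 58  > 53 ✓
[7, 17, 12, 7, 0] → sum 43
7 windows satisfy the condition.

7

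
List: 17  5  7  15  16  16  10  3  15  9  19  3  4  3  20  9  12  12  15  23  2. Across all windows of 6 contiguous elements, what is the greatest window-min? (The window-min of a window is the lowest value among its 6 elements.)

9

17 5 7 15 16 16 → min 5
5 7 15 16 16 10 → min 5
7 15 16 16 10 3 → min 3
15 16 16 10 3 15 → min 3
16 16 10 3 15 9 → min 3
16 10 3 15 9 19 → min 3
10 3 15 9 19 3 → min 3
3 15 9 19 3 4 → min 3
15 9 19 3 4 3 → min 3
9 19 3 4 3 20 → min 3
19 3 4 3 20 9 → min 3
3 4 3 20 9 12 → min 3
4 3 20 9 12 12 → min 3
3 20 9 12 12 15 → min 3
20 9 12 12 15 23 → min 9
9 12 12 15 23 2 → min 2
Greatest of these is 9.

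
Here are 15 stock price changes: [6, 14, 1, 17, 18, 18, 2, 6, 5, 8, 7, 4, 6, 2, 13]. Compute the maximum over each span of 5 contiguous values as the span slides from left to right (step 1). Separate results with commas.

18, 18, 18, 18, 18, 18, 8, 8, 8, 8, 13

(6, 14, 1, 17, 18) → max 18
(14, 1, 17, 18, 18) → max 18
(1, 17, 18, 18, 2) → max 18
(17, 18, 18, 2, 6) → max 18
(18, 18, 2, 6, 5) → max 18
(18, 2, 6, 5, 8) → max 18
(2, 6, 5, 8, 7) → max 8
(6, 5, 8, 7, 4) → max 8
(5, 8, 7, 4, 6) → max 8
(8, 7, 4, 6, 2) → max 8
(7, 4, 6, 2, 13) → max 13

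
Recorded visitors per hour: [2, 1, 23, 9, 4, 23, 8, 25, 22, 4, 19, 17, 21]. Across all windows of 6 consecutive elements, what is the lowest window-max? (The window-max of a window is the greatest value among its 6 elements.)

23

Each size-6 window and its max:
[2, 1, 23, 9, 4, 23] → max 23
[1, 23, 9, 4, 23, 8] → max 23
[23, 9, 4, 23, 8, 25] → max 25
[9, 4, 23, 8, 25, 22] → max 25
[4, 23, 8, 25, 22, 4] → max 25
[23, 8, 25, 22, 4, 19] → max 25
[8, 25, 22, 4, 19, 17] → max 25
[25, 22, 4, 19, 17, 21] → max 25
Lowest of these is 23.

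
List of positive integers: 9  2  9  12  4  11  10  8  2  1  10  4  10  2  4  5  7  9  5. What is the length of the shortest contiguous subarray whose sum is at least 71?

add 9: running sum 9 < 71
add 2: running sum 11 < 71
add 9: running sum 20 < 71
add 12: running sum 32 < 71
add 4: running sum 36 < 71
add 11: running sum 47 < 71
add 10: running sum 57 < 71
add 8: running sum 65 < 71
add 2: running sum 67 < 71
add 1: running sum 68 < 71
add 10: shortest ending here [9, 2, 9, 12, 4, 11, 10, 8, 2, 1, 10] sum 78, len 11
add 4: shortest ending here [9, 12, 4, 11, 10, 8, 2, 1, 10, 4] sum 71, len 10
add 10: shortest ending here [12, 4, 11, 10, 8, 2, 1, 10, 4, 10] sum 72, len 10
add 2: shortest ending here [12, 4, 11, 10, 8, 2, 1, 10, 4, 10, 2] sum 74, len 11
add 4: shortest ending here [12, 4, 11, 10, 8, 2, 1, 10, 4, 10, 2, 4] sum 78, len 12
add 5: shortest ending here [4, 11, 10, 8, 2, 1, 10, 4, 10, 2, 4, 5] sum 71, len 12
add 7: shortest ending here [11, 10, 8, 2, 1, 10, 4, 10, 2, 4, 5, 7] sum 74, len 12
add 9: shortest ending here [10, 8, 2, 1, 10, 4, 10, 2, 4, 5, 7, 9] sum 72, len 12
add 5: shortest ending here [10, 8, 2, 1, 10, 4, 10, 2, 4, 5, 7, 9, 5] sum 77, len 13
Shortest qualifying length: 10.

10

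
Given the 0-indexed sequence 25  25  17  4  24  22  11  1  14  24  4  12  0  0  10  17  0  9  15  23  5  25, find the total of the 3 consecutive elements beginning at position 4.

57

Elements at indices 4..6: 24, 22, 11
sum(24, 22, 11) = 57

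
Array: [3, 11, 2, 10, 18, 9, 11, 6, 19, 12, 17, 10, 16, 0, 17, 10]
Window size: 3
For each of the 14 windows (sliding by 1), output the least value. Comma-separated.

2, 2, 2, 9, 9, 6, 6, 6, 12, 10, 10, 0, 0, 0

(3, 11, 2) → min 2
(11, 2, 10) → min 2
(2, 10, 18) → min 2
(10, 18, 9) → min 9
(18, 9, 11) → min 9
(9, 11, 6) → min 6
(11, 6, 19) → min 6
(6, 19, 12) → min 6
(19, 12, 17) → min 12
(12, 17, 10) → min 10
(17, 10, 16) → min 10
(10, 16, 0) → min 0
(16, 0, 17) → min 0
(0, 17, 10) → min 0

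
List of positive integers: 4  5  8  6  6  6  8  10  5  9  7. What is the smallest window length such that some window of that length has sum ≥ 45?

6

add 4: running sum 4 < 45
add 5: running sum 9 < 45
add 8: running sum 17 < 45
add 6: running sum 23 < 45
add 6: running sum 29 < 45
add 6: running sum 35 < 45
add 8: running sum 43 < 45
add 10: shortest ending here [5, 8, 6, 6, 6, 8, 10] sum 49, len 7
add 5: shortest ending here [8, 6, 6, 6, 8, 10, 5] sum 49, len 7
add 9: shortest ending here [6, 6, 6, 8, 10, 5, 9] sum 50, len 7
add 7: shortest ending here [6, 8, 10, 5, 9, 7] sum 45, len 6
Shortest qualifying length: 6.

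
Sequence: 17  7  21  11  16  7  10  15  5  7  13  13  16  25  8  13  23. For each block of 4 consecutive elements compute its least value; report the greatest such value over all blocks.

17 7 21 11 → min 7
7 21 11 16 → min 7
21 11 16 7 → min 7
11 16 7 10 → min 7
16 7 10 15 → min 7
7 10 15 5 → min 5
10 15 5 7 → min 5
15 5 7 13 → min 5
5 7 13 13 → min 5
7 13 13 16 → min 7
13 13 16 25 → min 13
13 16 25 8 → min 8
16 25 8 13 → min 8
25 8 13 23 → min 8
Greatest of these is 13.

13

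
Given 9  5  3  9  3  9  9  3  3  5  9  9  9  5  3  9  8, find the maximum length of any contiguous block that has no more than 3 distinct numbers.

Extend right; when distinct count exceeds 3, shrink from the left:
[9] 1 distinct, len 1
[9, 5] 2 distinct, len 2
[9, 5, 3] 3 distinct, len 3
[9, 5, 3, 9] 3 distinct, len 4
[9, 5, 3, 9, 3] 3 distinct, len 5
[9, 5, 3, 9, 3, 9] 3 distinct, len 6
[9, 5, 3, 9, 3, 9, 9] 3 distinct, len 7
[9, 5, 3, 9, 3, 9, 9, 3] 3 distinct, len 8
[9, 5, 3, 9, 3, 9, 9, 3, 3] 3 distinct, len 9
[9, 5, 3, 9, 3, 9, 9, 3, 3, 5] 3 distinct, len 10
[9, 5, 3, 9, 3, 9, 9, 3, 3, 5, 9] 3 distinct, len 11
[9, 5, 3, 9, 3, 9, 9, 3, 3, 5, 9, 9] 3 distinct, len 12
[9, 5, 3, 9, 3, 9, 9, 3, 3, 5, 9, 9, 9] 3 distinct, len 13
[9, 5, 3, 9, 3, 9, 9, 3, 3, 5, 9, 9, 9, 5] 3 distinct, len 14
[9, 5, 3, 9, 3, 9, 9, 3, 3, 5, 9, 9, 9, 5, 3] 3 distinct, len 15
[9, 5, 3, 9, 3, 9, 9, 3, 3, 5, 9, 9, 9, 5, 3, 9] 3 distinct, len 16
[3, 9, 8] 3 distinct, len 3
Longest length with ≤3 distinct: 16.

16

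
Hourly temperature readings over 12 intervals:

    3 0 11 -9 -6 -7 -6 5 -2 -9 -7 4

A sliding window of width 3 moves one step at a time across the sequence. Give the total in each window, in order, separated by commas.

14, 2, -4, -22, -19, -8, -3, -6, -18, -12

3 0 11 → sum 14
0 11 -9 → sum 2
11 -9 -6 → sum -4
-9 -6 -7 → sum -22
-6 -7 -6 → sum -19
-7 -6 5 → sum -8
-6 5 -2 → sum -3
5 -2 -9 → sum -6
-2 -9 -7 → sum -18
-9 -7 4 → sum -12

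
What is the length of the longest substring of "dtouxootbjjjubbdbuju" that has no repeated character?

add d: [d] len 1
add t: [d, t] len 2
add o: [d, t, o] len 3
add u: [d, t, o, u] len 4
add x: [d, t, o, u, x] len 5
add o (repeat o, move left end past it): [u, x, o] len 3
add o (repeat o, move left end past it): [o] len 1
add t: [o, t] len 2
add b: [o, t, b] len 3
add j: [o, t, b, j] len 4
add j (repeat j, move left end past it): [j] len 1
add j (repeat j, move left end past it): [j] len 1
add u: [j, u] len 2
add b: [j, u, b] len 3
add b (repeat b, move left end past it): [b] len 1
add d: [b, d] len 2
add b (repeat b, move left end past it): [d, b] len 2
add u: [d, b, u] len 3
add j: [d, b, u, j] len 4
add u (repeat u, move left end past it): [j, u] len 2
Longest all-distinct length: 5.

5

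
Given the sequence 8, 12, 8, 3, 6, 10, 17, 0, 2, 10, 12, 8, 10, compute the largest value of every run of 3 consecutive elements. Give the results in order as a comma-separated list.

12, 12, 8, 10, 17, 17, 17, 10, 12, 12, 12

(8, 12, 8) → max 12
(12, 8, 3) → max 12
(8, 3, 6) → max 8
(3, 6, 10) → max 10
(6, 10, 17) → max 17
(10, 17, 0) → max 17
(17, 0, 2) → max 17
(0, 2, 10) → max 10
(2, 10, 12) → max 12
(10, 12, 8) → max 12
(12, 8, 10) → max 12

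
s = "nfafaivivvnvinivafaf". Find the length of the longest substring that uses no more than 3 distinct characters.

add n: window [n] (1 distinct), len 1
add f: window [n, f] (2 distinct), len 2
add a: window [n, f, a] (3 distinct), len 3
add f: window [n, f, a, f] (3 distinct), len 4
add a: window [n, f, a, f, a] (3 distinct), len 5
add i: window [f, a, f, a, i] (3 distinct), len 5
add v: window [a, i, v] (3 distinct), len 3
add i: window [a, i, v, i] (3 distinct), len 4
add v: window [a, i, v, i, v] (3 distinct), len 5
add v: window [a, i, v, i, v, v] (3 distinct), len 6
add n: window [i, v, i, v, v, n] (3 distinct), len 6
add v: window [i, v, i, v, v, n, v] (3 distinct), len 7
add i: window [i, v, i, v, v, n, v, i] (3 distinct), len 8
add n: window [i, v, i, v, v, n, v, i, n] (3 distinct), len 9
add i: window [i, v, i, v, v, n, v, i, n, i] (3 distinct), len 10
add v: window [i, v, i, v, v, n, v, i, n, i, v] (3 distinct), len 11
add a: window [i, v, a] (3 distinct), len 3
add f: window [v, a, f] (3 distinct), len 3
add a: window [v, a, f, a] (3 distinct), len 4
add f: window [v, a, f, a, f] (3 distinct), len 5
Longest length with ≤3 distinct: 11.

11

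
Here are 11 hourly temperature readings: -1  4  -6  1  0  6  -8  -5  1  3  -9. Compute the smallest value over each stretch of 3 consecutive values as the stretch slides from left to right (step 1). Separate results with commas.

(-1, 4, -6) → min -6
(4, -6, 1) → min -6
(-6, 1, 0) → min -6
(1, 0, 6) → min 0
(0, 6, -8) → min -8
(6, -8, -5) → min -8
(-8, -5, 1) → min -8
(-5, 1, 3) → min -5
(1, 3, -9) → min -9

-6, -6, -6, 0, -8, -8, -8, -5, -9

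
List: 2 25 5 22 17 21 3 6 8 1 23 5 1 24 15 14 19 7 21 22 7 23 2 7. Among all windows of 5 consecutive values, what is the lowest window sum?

38

[2, 25, 5, 22, 17] → sum 71
[25, 5, 22, 17, 21] → sum 90
[5, 22, 17, 21, 3] → sum 68
[22, 17, 21, 3, 6] → sum 69
[17, 21, 3, 6, 8] → sum 55
[21, 3, 6, 8, 1] → sum 39
[3, 6, 8, 1, 23] → sum 41
[6, 8, 1, 23, 5] → sum 43
[8, 1, 23, 5, 1] → sum 38
[1, 23, 5, 1, 24] → sum 54
[23, 5, 1, 24, 15] → sum 68
[5, 1, 24, 15, 14] → sum 59
[1, 24, 15, 14, 19] → sum 73
[24, 15, 14, 19, 7] → sum 79
[15, 14, 19, 7, 21] → sum 76
[14, 19, 7, 21, 22] → sum 83
[19, 7, 21, 22, 7] → sum 76
[7, 21, 22, 7, 23] → sum 80
[21, 22, 7, 23, 2] → sum 75
[22, 7, 23, 2, 7] → sum 61
Lowest of these is 38.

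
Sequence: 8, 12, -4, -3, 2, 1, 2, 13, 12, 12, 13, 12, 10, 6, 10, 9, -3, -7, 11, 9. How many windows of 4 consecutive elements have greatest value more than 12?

8 12 -4 -3 → max 12
12 -4 -3 2 → max 12
-4 -3 2 1 → max 2
-3 2 1 2 → max 2
2 1 2 13 → max 13  > 12 ✓
1 2 13 12 → max 13  > 12 ✓
2 13 12 12 → max 13  > 12 ✓
13 12 12 13 → max 13  > 12 ✓
12 12 13 12 → max 13  > 12 ✓
12 13 12 10 → max 13  > 12 ✓
13 12 10 6 → max 13  > 12 ✓
12 10 6 10 → max 12
10 6 10 9 → max 10
6 10 9 -3 → max 10
10 9 -3 -7 → max 10
9 -3 -7 11 → max 11
-3 -7 11 9 → max 11
7 windows satisfy the condition.

7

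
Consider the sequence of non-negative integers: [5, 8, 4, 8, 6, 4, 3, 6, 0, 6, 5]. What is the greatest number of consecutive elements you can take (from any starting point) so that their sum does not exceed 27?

Extend to the right; shrink from the left whenever the sum exceeds 27:
add 5: [5] sum 5, len 1
add 8: [5, 8] sum 13, len 2
add 4: [5, 8, 4] sum 17, len 3
add 8: [5, 8, 4, 8] sum 25, len 4
add 6: [8, 4, 8, 6] sum 26, len 4
add 4: [4, 8, 6, 4] sum 22, len 4
add 3: [4, 8, 6, 4, 3] sum 25, len 5
add 6: [8, 6, 4, 3, 6] sum 27, len 5
add 0: [8, 6, 4, 3, 6, 0] sum 27, len 6
add 6: [6, 4, 3, 6, 0, 6] sum 25, len 6
add 5: [4, 3, 6, 0, 6, 5] sum 24, len 6
Longest length seen: 6.

6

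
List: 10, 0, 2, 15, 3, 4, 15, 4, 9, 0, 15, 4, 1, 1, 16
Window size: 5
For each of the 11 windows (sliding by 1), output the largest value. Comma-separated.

15, 15, 15, 15, 15, 15, 15, 15, 15, 15, 16

[10, 0, 2, 15, 3] → max 15
[0, 2, 15, 3, 4] → max 15
[2, 15, 3, 4, 15] → max 15
[15, 3, 4, 15, 4] → max 15
[3, 4, 15, 4, 9] → max 15
[4, 15, 4, 9, 0] → max 15
[15, 4, 9, 0, 15] → max 15
[4, 9, 0, 15, 4] → max 15
[9, 0, 15, 4, 1] → max 15
[0, 15, 4, 1, 1] → max 15
[15, 4, 1, 1, 16] → max 16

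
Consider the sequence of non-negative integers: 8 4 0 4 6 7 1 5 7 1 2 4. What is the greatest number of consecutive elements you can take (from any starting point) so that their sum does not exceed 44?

11

add 8: [8] sum 8, len 1
add 4: [8, 4] sum 12, len 2
add 0: [8, 4, 0] sum 12, len 3
add 4: [8, 4, 0, 4] sum 16, len 4
add 6: [8, 4, 0, 4, 6] sum 22, len 5
add 7: [8, 4, 0, 4, 6, 7] sum 29, len 6
add 1: [8, 4, 0, 4, 6, 7, 1] sum 30, len 7
add 5: [8, 4, 0, 4, 6, 7, 1, 5] sum 35, len 8
add 7: [8, 4, 0, 4, 6, 7, 1, 5, 7] sum 42, len 9
add 1: [8, 4, 0, 4, 6, 7, 1, 5, 7, 1] sum 43, len 10
add 2: [4, 0, 4, 6, 7, 1, 5, 7, 1, 2] sum 37, len 10
add 4: [4, 0, 4, 6, 7, 1, 5, 7, 1, 2, 4] sum 41, len 11
Longest length seen: 11.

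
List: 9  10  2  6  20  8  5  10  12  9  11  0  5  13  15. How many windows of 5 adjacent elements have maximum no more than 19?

6

9 10 2 6 20 → max 20
10 2 6 20 8 → max 20
2 6 20 8 5 → max 20
6 20 8 5 10 → max 20
20 8 5 10 12 → max 20
8 5 10 12 9 → max 12  ≤ 19 ✓
5 10 12 9 11 → max 12  ≤ 19 ✓
10 12 9 11 0 → max 12  ≤ 19 ✓
12 9 11 0 5 → max 12  ≤ 19 ✓
9 11 0 5 13 → max 13  ≤ 19 ✓
11 0 5 13 15 → max 15  ≤ 19 ✓
6 windows satisfy the condition.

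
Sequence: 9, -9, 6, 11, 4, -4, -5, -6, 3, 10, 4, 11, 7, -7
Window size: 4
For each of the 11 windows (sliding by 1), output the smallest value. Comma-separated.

(9, -9, 6, 11) → min -9
(-9, 6, 11, 4) → min -9
(6, 11, 4, -4) → min -4
(11, 4, -4, -5) → min -5
(4, -4, -5, -6) → min -6
(-4, -5, -6, 3) → min -6
(-5, -6, 3, 10) → min -6
(-6, 3, 10, 4) → min -6
(3, 10, 4, 11) → min 3
(10, 4, 11, 7) → min 4
(4, 11, 7, -7) → min -7

-9, -9, -4, -5, -6, -6, -6, -6, 3, 4, -7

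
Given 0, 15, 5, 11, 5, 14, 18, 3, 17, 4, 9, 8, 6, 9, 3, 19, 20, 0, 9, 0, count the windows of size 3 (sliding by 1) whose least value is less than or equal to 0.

4

(0, 15, 5) → min 0  ≤ 0 ✓
(15, 5, 11) → min 5
(5, 11, 5) → min 5
(11, 5, 14) → min 5
(5, 14, 18) → min 5
(14, 18, 3) → min 3
(18, 3, 17) → min 3
(3, 17, 4) → min 3
(17, 4, 9) → min 4
(4, 9, 8) → min 4
(9, 8, 6) → min 6
(8, 6, 9) → min 6
(6, 9, 3) → min 3
(9, 3, 19) → min 3
(3, 19, 20) → min 3
(19, 20, 0) → min 0  ≤ 0 ✓
(20, 0, 9) → min 0  ≤ 0 ✓
(0, 9, 0) → min 0  ≤ 0 ✓
4 windows satisfy the condition.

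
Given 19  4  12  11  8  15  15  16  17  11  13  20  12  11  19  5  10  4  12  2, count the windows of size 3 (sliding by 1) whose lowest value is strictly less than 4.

19 4 12 → min 4
4 12 11 → min 4
12 11 8 → min 8
11 8 15 → min 8
8 15 15 → min 8
15 15 16 → min 15
15 16 17 → min 15
16 17 11 → min 11
17 11 13 → min 11
11 13 20 → min 11
13 20 12 → min 12
20 12 11 → min 11
12 11 19 → min 11
11 19 5 → min 5
19 5 10 → min 5
5 10 4 → min 4
10 4 12 → min 4
4 12 2 → min 2  < 4 ✓
1 window satisfy the condition.

1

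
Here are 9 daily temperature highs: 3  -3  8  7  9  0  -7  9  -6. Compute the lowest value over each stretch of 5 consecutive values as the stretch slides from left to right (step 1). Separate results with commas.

-3, -3, -7, -7, -7

[3, -3, 8, 7, 9] → min -3
[-3, 8, 7, 9, 0] → min -3
[8, 7, 9, 0, -7] → min -7
[7, 9, 0, -7, 9] → min -7
[9, 0, -7, 9, -6] → min -7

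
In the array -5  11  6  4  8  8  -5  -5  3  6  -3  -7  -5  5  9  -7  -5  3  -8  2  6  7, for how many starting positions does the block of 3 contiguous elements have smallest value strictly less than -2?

-5 11 6 → min -5  < -2 ✓
11 6 4 → min 4
6 4 8 → min 4
4 8 8 → min 4
8 8 -5 → min -5  < -2 ✓
8 -5 -5 → min -5  < -2 ✓
-5 -5 3 → min -5  < -2 ✓
-5 3 6 → min -5  < -2 ✓
3 6 -3 → min -3  < -2 ✓
6 -3 -7 → min -7  < -2 ✓
-3 -7 -5 → min -7  < -2 ✓
-7 -5 5 → min -7  < -2 ✓
-5 5 9 → min -5  < -2 ✓
5 9 -7 → min -7  < -2 ✓
9 -7 -5 → min -7  < -2 ✓
-7 -5 3 → min -7  < -2 ✓
-5 3 -8 → min -8  < -2 ✓
3 -8 2 → min -8  < -2 ✓
-8 2 6 → min -8  < -2 ✓
2 6 7 → min 2
16 windows satisfy the condition.

16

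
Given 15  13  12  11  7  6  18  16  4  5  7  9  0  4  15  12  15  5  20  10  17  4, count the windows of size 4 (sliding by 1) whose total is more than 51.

2

[15, 13, 12, 11] → sum 51
[13, 12, 11, 7] → sum 43
[12, 11, 7, 6] → sum 36
[11, 7, 6, 18] → sum 42
[7, 6, 18, 16] → sum 47
[6, 18, 16, 4] → sum 44
[18, 16, 4, 5] → sum 43
[16, 4, 5, 7] → sum 32
[4, 5, 7, 9] → sum 25
[5, 7, 9, 0] → sum 21
[7, 9, 0, 4] → sum 20
[9, 0, 4, 15] → sum 28
[0, 4, 15, 12] → sum 31
[4, 15, 12, 15] → sum 46
[15, 12, 15, 5] → sum 47
[12, 15, 5, 20] → sum 52  > 51 ✓
[15, 5, 20, 10] → sum 50
[5, 20, 10, 17] → sum 52  > 51 ✓
[20, 10, 17, 4] → sum 51
2 windows satisfy the condition.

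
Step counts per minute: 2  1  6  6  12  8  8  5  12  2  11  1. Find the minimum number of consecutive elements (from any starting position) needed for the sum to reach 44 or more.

add 2: running sum 2 < 44
add 1: running sum 3 < 44
add 6: running sum 9 < 44
add 6: running sum 15 < 44
add 12: running sum 27 < 44
add 8: running sum 35 < 44
add 8: running sum 43 < 44
end 7: [6, 6, 12, 8, 8, 5] sum 45, len 6
end 8: [12, 8, 8, 5, 12] sum 45, len 5
end 9: [12, 8, 8, 5, 12, 2] sum 47, len 6
end 10: [8, 8, 5, 12, 2, 11] sum 46, len 6
end 11: [8, 8, 5, 12, 2, 11, 1] sum 47, len 7
Shortest qualifying length: 5.

5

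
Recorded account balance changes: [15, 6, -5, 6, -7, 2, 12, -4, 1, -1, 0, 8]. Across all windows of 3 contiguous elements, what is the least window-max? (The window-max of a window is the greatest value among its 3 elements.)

Each size-3 window and its max:
15 6 -5 → max 15
6 -5 6 → max 6
-5 6 -7 → max 6
6 -7 2 → max 6
-7 2 12 → max 12
2 12 -4 → max 12
12 -4 1 → max 12
-4 1 -1 → max 1
1 -1 0 → max 1
-1 0 8 → max 8
Least of these is 1.

1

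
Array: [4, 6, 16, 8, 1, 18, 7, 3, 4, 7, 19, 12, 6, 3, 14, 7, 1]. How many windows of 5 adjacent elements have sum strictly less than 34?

[4, 6, 16, 8, 1] → sum 35
[6, 16, 8, 1, 18] → sum 49
[16, 8, 1, 18, 7] → sum 50
[8, 1, 18, 7, 3] → sum 37
[1, 18, 7, 3, 4] → sum 33  < 34 ✓
[18, 7, 3, 4, 7] → sum 39
[7, 3, 4, 7, 19] → sum 40
[3, 4, 7, 19, 12] → sum 45
[4, 7, 19, 12, 6] → sum 48
[7, 19, 12, 6, 3] → sum 47
[19, 12, 6, 3, 14] → sum 54
[12, 6, 3, 14, 7] → sum 42
[6, 3, 14, 7, 1] → sum 31  < 34 ✓
2 windows satisfy the condition.

2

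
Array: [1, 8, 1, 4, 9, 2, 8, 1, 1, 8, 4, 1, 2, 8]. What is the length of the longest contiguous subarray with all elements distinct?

[1] len 1
[1, 8] len 2
[8, 1] len 2
[8, 1, 4] len 3
[8, 1, 4, 9] len 4
[8, 1, 4, 9, 2] len 5
[1, 4, 9, 2, 8] len 5
[4, 9, 2, 8, 1] len 5
[1] len 1
[1, 8] len 2
[1, 8, 4] len 3
[8, 4, 1] len 3
[8, 4, 1, 2] len 4
[4, 1, 2, 8] len 4
Longest all-distinct length: 5.

5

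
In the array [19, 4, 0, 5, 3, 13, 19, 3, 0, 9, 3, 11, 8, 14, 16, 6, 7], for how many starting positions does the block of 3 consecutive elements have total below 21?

(19, 4, 0) → sum 23
(4, 0, 5) → sum 9  < 21 ✓
(0, 5, 3) → sum 8  < 21 ✓
(5, 3, 13) → sum 21
(3, 13, 19) → sum 35
(13, 19, 3) → sum 35
(19, 3, 0) → sum 22
(3, 0, 9) → sum 12  < 21 ✓
(0, 9, 3) → sum 12  < 21 ✓
(9, 3, 11) → sum 23
(3, 11, 8) → sum 22
(11, 8, 14) → sum 33
(8, 14, 16) → sum 38
(14, 16, 6) → sum 36
(16, 6, 7) → sum 29
4 windows satisfy the condition.

4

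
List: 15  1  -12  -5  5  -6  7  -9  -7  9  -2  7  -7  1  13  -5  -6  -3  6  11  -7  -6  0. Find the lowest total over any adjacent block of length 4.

-18

Window sums for each of the 20 positions:
[15, 1, -12, -5] → sum -1
[1, -12, -5, 5] → sum -11
[-12, -5, 5, -6] → sum -18
[-5, 5, -6, 7] → sum 1
[5, -6, 7, -9] → sum -3
[-6, 7, -9, -7] → sum -15
[7, -9, -7, 9] → sum 0
[-9, -7, 9, -2] → sum -9
[-7, 9, -2, 7] → sum 7
[9, -2, 7, -7] → sum 7
[-2, 7, -7, 1] → sum -1
[7, -7, 1, 13] → sum 14
[-7, 1, 13, -5] → sum 2
[1, 13, -5, -6] → sum 3
[13, -5, -6, -3] → sum -1
[-5, -6, -3, 6] → sum -8
[-6, -3, 6, 11] → sum 8
[-3, 6, 11, -7] → sum 7
[6, 11, -7, -6] → sum 4
[11, -7, -6, 0] → sum -2
Lowest of these is -18.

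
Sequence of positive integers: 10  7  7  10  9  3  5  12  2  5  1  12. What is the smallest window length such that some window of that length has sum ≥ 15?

add 10: running sum 10 < 15
add 7: shortest ending here [10, 7] sum 17, len 2
add 7: shortest ending here [10, 7, 7] sum 24, len 3
add 10: shortest ending here [7, 10] sum 17, len 2
add 9: shortest ending here [10, 9] sum 19, len 2
add 3: shortest ending here [10, 9, 3] sum 22, len 3
add 5: shortest ending here [9, 3, 5] sum 17, len 3
add 12: shortest ending here [5, 12] sum 17, len 2
add 2: shortest ending here [5, 12, 2] sum 19, len 3
add 5: shortest ending here [12, 2, 5] sum 19, len 3
add 1: shortest ending here [12, 2, 5, 1] sum 20, len 4
add 12: shortest ending here [5, 1, 12] sum 18, len 3
Shortest qualifying length: 2.

2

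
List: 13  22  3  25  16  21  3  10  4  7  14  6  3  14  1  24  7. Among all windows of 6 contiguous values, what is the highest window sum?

13 22 3 25 16 21 → sum 100
22 3 25 16 21 3 → sum 90
3 25 16 21 3 10 → sum 78
25 16 21 3 10 4 → sum 79
16 21 3 10 4 7 → sum 61
21 3 10 4 7 14 → sum 59
3 10 4 7 14 6 → sum 44
10 4 7 14 6 3 → sum 44
4 7 14 6 3 14 → sum 48
7 14 6 3 14 1 → sum 45
14 6 3 14 1 24 → sum 62
6 3 14 1 24 7 → sum 55
Highest of these is 100.

100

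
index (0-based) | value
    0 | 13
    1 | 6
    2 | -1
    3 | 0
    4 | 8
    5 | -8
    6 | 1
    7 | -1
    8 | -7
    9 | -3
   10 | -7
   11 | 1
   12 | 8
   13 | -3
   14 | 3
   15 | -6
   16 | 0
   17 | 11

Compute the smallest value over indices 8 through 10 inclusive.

Elements at indices 8..10: -7, -3, -7
min(-7, -3, -7) = -7

-7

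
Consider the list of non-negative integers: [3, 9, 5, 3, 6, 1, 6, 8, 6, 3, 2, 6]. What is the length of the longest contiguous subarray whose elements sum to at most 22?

5

Extend to the right; shrink from the left whenever the sum exceeds 22:
[3] sum 3 len 1
[3, 9] sum 12 len 2
[3, 9, 5] sum 17 len 3
[3, 9, 5, 3] sum 20 len 4
[5, 3, 6] sum 14 len 3
[5, 3, 6, 1] sum 15 len 4
[5, 3, 6, 1, 6] sum 21 len 5
[6, 1, 6, 8] sum 21 len 4
[1, 6, 8, 6] sum 21 len 4
[8, 6, 3] sum 17 len 3
[8, 6, 3, 2] sum 19 len 4
[6, 3, 2, 6] sum 17 len 4
Longest length seen: 5.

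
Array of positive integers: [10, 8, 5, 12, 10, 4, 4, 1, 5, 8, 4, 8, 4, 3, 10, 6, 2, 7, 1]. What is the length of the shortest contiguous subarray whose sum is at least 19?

2

Extend right; whenever the sum reaches 19, record the length and shrink from the left:
add 10: running sum 10 < 19
add 8: running sum 18 < 19
end 2: [10, 8, 5] sum 23, len 3
end 3: [8, 5, 12] sum 25, len 3
end 4: [12, 10] sum 22, len 2
end 5: [12, 10, 4] sum 26, len 3
end 6: [12, 10, 4, 4] sum 30, len 4
end 7: [10, 4, 4, 1] sum 19, len 4
end 8: [10, 4, 4, 1, 5] sum 24, len 5
end 9: [4, 4, 1, 5, 8] sum 22, len 5
end 10: [4, 1, 5, 8, 4] sum 22, len 5
end 11: [8, 4, 8] sum 20, len 3
end 12: [8, 4, 8, 4] sum 24, len 4
end 13: [4, 8, 4, 3] sum 19, len 4
end 14: [8, 4, 3, 10] sum 25, len 4
end 15: [3, 10, 6] sum 19, len 3
end 16: [3, 10, 6, 2] sum 21, len 4
end 17: [10, 6, 2, 7] sum 25, len 4
end 18: [10, 6, 2, 7, 1] sum 26, len 5
Shortest qualifying length: 2.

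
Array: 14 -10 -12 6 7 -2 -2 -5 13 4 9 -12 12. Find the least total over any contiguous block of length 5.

[14, -10, -12, 6, 7] → sum 5
[-10, -12, 6, 7, -2] → sum -11
[-12, 6, 7, -2, -2] → sum -3
[6, 7, -2, -2, -5] → sum 4
[7, -2, -2, -5, 13] → sum 11
[-2, -2, -5, 13, 4] → sum 8
[-2, -5, 13, 4, 9] → sum 19
[-5, 13, 4, 9, -12] → sum 9
[13, 4, 9, -12, 12] → sum 26
Least of these is -11.

-11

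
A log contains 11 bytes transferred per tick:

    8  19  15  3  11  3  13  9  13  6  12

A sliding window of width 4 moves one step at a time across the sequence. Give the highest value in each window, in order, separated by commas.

Sliding a size-4 window across the 11 values:
(8, 19, 15, 3) → max 19
(19, 15, 3, 11) → max 19
(15, 3, 11, 3) → max 15
(3, 11, 3, 13) → max 13
(11, 3, 13, 9) → max 13
(3, 13, 9, 13) → max 13
(13, 9, 13, 6) → max 13
(9, 13, 6, 12) → max 13

19, 19, 15, 13, 13, 13, 13, 13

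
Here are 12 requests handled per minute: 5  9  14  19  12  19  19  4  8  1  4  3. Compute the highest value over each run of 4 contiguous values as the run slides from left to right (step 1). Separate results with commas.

(5, 9, 14, 19) → max 19
(9, 14, 19, 12) → max 19
(14, 19, 12, 19) → max 19
(19, 12, 19, 19) → max 19
(12, 19, 19, 4) → max 19
(19, 19, 4, 8) → max 19
(19, 4, 8, 1) → max 19
(4, 8, 1, 4) → max 8
(8, 1, 4, 3) → max 8

19, 19, 19, 19, 19, 19, 19, 8, 8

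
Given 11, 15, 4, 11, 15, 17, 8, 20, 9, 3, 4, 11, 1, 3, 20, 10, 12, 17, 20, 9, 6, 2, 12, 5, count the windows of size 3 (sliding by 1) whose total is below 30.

8

(11, 15, 4) → sum 30
(15, 4, 11) → sum 30
(4, 11, 15) → sum 30
(11, 15, 17) → sum 43
(15, 17, 8) → sum 40
(17, 8, 20) → sum 45
(8, 20, 9) → sum 37
(20, 9, 3) → sum 32
(9, 3, 4) → sum 16  < 30 ✓
(3, 4, 11) → sum 18  < 30 ✓
(4, 11, 1) → sum 16  < 30 ✓
(11, 1, 3) → sum 15  < 30 ✓
(1, 3, 20) → sum 24  < 30 ✓
(3, 20, 10) → sum 33
(20, 10, 12) → sum 42
(10, 12, 17) → sum 39
(12, 17, 20) → sum 49
(17, 20, 9) → sum 46
(20, 9, 6) → sum 35
(9, 6, 2) → sum 17  < 30 ✓
(6, 2, 12) → sum 20  < 30 ✓
(2, 12, 5) → sum 19  < 30 ✓
8 windows satisfy the condition.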